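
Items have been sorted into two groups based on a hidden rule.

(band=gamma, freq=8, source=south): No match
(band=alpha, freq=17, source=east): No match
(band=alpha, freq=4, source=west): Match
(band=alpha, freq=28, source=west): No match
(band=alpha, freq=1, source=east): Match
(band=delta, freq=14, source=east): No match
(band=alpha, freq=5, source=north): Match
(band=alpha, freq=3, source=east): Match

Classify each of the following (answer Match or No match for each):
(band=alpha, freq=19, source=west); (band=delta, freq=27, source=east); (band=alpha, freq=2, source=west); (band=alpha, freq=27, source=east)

'Match' ⟺ freq ≤ 5.
(band=alpha, freq=19, source=west): No match (freq = 19). (band=delta, freq=27, source=east): No match (freq = 27). (band=alpha, freq=2, source=west): Match (freq = 2). (band=alpha, freq=27, source=east): No match (freq = 27).

No match, No match, Match, No match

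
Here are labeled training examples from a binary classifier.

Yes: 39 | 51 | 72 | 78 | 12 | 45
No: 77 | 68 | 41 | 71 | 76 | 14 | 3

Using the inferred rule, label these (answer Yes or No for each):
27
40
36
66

The pattern is that an item is 'Yes' exactly when: multiple of 3 AND at least 12.
27: 27 = 3·9, 27 ≥ 12, passes → Yes.
40: 40 = 3·13 + 1, 40 ≥ 12, fails this test → No.
36: 36 = 3·12, 36 ≥ 12, passes → Yes.
66: 66 = 3·22, 66 ≥ 12, passes → Yes.

Yes, No, Yes, Yes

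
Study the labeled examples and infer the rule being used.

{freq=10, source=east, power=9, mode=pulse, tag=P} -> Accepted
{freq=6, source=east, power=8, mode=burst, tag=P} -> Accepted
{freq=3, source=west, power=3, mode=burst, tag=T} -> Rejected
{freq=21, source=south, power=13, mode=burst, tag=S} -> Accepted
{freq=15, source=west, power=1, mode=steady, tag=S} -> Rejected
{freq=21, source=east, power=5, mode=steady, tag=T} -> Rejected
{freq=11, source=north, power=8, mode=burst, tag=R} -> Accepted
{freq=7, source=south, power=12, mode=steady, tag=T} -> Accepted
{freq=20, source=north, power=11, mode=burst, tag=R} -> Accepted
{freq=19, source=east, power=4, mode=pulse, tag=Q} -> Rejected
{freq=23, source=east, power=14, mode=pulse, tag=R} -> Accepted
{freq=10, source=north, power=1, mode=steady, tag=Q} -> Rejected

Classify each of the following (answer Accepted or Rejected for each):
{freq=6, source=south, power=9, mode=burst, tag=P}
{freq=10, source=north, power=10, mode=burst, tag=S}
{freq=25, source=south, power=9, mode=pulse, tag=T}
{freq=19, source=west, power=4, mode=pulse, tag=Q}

Accepted, Accepted, Accepted, Rejected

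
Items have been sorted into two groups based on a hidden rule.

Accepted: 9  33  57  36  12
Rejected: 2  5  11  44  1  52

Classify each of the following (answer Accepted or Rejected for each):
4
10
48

Rejected, Rejected, Accepted

The distinguishing property — multiple of 3 — holds for all the 'Accepted' cases and none of the 'Rejected' cases.
4: 4 = 3·1 + 1, does not fit → Rejected. 10: 10 = 3·3 + 1, does not fit → Rejected. 48: 48 = 3·16, satisfies this → Accepted.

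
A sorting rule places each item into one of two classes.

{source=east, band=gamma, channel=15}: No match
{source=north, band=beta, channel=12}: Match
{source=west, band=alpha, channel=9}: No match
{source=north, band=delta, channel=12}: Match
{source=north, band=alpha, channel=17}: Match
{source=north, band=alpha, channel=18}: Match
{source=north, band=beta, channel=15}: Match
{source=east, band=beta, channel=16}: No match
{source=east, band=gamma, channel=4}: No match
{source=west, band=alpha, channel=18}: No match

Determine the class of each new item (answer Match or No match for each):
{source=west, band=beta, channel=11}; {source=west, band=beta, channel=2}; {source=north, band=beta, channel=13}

No match, No match, Match

Every 'Match' example satisfies: source is north. None of the 'No match' examples do.
{source=west, band=beta, channel=11}: source is west, does not fit → No match. {source=west, band=beta, channel=2}: source is west, does not fit → No match. {source=north, band=beta, channel=13}: source is north, passes → Match.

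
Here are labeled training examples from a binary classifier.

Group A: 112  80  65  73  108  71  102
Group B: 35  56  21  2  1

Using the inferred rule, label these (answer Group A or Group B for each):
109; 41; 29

The distinguishing property — at least 65 — holds for all the 'Group A' cases and none of the 'Group B' cases.
109: 109 ≥ 65 — fits, so Group A. 41: 41 < 65 — doesn't qualify, so Group B. 29: 29 < 65 — doesn't qualify, so Group B.

Group A, Group B, Group B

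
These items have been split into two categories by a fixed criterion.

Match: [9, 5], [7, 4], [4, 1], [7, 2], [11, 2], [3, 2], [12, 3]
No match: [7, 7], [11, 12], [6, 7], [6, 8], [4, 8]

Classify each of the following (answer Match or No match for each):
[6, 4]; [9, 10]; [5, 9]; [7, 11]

Match, No match, No match, No match

The rule appears to be: first > second.
[6, 4] — 6 > 4, hence Match.
[9, 10] — 9 < 10, hence No match.
[5, 9] — 5 < 9, hence No match.
[7, 11] — 7 < 11, hence No match.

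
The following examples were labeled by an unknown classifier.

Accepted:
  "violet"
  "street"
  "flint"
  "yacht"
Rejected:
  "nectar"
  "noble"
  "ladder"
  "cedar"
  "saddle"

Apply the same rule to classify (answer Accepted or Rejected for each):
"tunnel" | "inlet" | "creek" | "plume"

The rule appears to be: ends with 't'.
"tunnel": ends with 'l' — does not satisfy this, so Rejected. "inlet": ends with 't' — has this property, so Accepted. "creek": ends with 'k' — does not satisfy this, so Rejected. "plume": ends with 'e' — does not satisfy this, so Rejected.

Rejected, Accepted, Rejected, Rejected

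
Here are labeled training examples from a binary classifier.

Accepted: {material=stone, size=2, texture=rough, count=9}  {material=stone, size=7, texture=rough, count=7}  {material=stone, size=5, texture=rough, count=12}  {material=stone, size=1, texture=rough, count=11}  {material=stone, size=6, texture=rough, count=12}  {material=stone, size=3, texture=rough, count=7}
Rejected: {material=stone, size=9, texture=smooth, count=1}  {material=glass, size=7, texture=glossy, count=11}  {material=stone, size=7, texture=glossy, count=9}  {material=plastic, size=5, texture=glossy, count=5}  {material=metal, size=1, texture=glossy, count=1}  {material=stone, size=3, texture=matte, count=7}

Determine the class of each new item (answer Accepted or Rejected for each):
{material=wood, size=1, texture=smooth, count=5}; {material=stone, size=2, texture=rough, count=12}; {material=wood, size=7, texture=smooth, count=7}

Rejected, Accepted, Rejected

One predicate separates the groups cleanly: texture is rough.
{material=wood, size=1, texture=smooth, count=5}: Rejected (texture is smooth).
{material=stone, size=2, texture=rough, count=12}: Accepted (texture is rough).
{material=wood, size=7, texture=smooth, count=7}: Rejected (texture is smooth).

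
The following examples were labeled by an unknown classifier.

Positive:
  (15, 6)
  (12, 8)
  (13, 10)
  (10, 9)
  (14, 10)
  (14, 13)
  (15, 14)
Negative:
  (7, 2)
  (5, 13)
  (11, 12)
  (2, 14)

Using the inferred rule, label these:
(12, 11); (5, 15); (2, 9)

One predicate separates the groups cleanly: first > second AND sum ≥ 16.

Positive, Negative, Negative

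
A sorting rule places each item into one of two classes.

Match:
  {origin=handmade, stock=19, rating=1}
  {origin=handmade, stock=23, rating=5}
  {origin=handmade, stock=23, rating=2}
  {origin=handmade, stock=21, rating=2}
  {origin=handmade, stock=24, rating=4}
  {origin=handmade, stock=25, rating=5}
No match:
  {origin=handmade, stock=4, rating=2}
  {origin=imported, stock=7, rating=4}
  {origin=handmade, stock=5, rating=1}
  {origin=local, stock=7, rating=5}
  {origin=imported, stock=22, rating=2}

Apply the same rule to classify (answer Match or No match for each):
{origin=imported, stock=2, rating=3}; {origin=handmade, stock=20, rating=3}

No match, Match

The distinguishing property — origin is handmade AND stock ≥ 7 — holds for all the 'Match' cases and none of the 'No match' cases.
{origin=imported, stock=2, rating=3} — origin is imported, stock = 2, hence No match. {origin=handmade, stock=20, rating=3} — origin is handmade, stock = 20, hence Match.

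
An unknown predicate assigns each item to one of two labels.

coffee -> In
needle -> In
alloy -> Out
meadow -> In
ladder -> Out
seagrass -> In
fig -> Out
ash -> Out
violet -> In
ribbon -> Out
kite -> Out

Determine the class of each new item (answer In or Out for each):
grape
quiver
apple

The rule appears to be: has ≥ 3 vowels.

Out, In, Out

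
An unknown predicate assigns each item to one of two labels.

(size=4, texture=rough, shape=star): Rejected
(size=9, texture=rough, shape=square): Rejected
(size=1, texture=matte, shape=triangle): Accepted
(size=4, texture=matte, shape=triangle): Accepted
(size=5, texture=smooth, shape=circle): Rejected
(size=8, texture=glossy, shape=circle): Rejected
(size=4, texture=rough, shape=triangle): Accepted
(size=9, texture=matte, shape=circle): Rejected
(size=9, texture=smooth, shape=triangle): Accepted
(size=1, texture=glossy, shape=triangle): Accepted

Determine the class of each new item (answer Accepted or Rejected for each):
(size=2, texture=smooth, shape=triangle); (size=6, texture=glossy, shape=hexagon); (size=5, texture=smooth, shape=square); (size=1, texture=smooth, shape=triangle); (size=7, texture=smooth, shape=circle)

Accepted, Rejected, Rejected, Accepted, Rejected

'Accepted' ⟺ shape is triangle.
(size=2, texture=smooth, shape=triangle): shape is triangle, meets the rule → Accepted.
(size=6, texture=glossy, shape=hexagon): shape is hexagon, does not pass → Rejected.
(size=5, texture=smooth, shape=square): shape is square, does not pass → Rejected.
(size=1, texture=smooth, shape=triangle): shape is triangle, meets the rule → Accepted.
(size=7, texture=smooth, shape=circle): shape is circle, does not pass → Rejected.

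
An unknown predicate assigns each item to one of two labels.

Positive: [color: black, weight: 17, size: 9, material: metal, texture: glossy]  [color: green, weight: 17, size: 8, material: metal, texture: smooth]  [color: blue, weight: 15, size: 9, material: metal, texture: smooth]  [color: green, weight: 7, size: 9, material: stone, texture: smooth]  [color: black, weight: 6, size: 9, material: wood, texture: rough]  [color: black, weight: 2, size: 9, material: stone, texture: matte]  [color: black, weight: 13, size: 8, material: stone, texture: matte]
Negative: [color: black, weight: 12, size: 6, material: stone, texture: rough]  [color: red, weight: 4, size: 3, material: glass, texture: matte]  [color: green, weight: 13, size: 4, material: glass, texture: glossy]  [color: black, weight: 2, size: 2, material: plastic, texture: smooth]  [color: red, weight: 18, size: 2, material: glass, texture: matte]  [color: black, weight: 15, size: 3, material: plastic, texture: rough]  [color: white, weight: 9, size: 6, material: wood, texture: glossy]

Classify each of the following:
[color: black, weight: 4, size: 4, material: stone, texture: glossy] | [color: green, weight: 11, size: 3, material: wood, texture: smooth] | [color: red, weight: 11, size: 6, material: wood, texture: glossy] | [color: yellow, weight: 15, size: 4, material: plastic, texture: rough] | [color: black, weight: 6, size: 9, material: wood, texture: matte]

The common property of the 'Positive' items is: size ≥ 8. No 'Negative' item has it.
[color: black, weight: 4, size: 4, material: stone, texture: glossy]: size = 4 — does not satisfy this, so Negative. [color: green, weight: 11, size: 3, material: wood, texture: smooth]: size = 3 — does not satisfy this, so Negative. [color: red, weight: 11, size: 6, material: wood, texture: glossy]: size = 6 — does not satisfy this, so Negative. [color: yellow, weight: 15, size: 4, material: plastic, texture: rough]: size = 4 — does not satisfy this, so Negative. [color: black, weight: 6, size: 9, material: wood, texture: matte]: size = 9 — checks out, so Positive.

Negative, Negative, Negative, Negative, Positive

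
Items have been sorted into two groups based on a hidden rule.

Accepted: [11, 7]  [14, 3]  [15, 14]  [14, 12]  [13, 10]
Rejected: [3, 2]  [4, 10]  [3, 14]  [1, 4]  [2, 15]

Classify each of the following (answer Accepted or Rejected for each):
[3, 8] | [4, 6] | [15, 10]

Rejected, Rejected, Accepted

The pattern is that an item is 'Accepted' exactly when: first ≥ 7.
[3, 8] → first 3 → Rejected. [4, 6] → first 4 → Rejected. [15, 10] → first 15 → Accepted.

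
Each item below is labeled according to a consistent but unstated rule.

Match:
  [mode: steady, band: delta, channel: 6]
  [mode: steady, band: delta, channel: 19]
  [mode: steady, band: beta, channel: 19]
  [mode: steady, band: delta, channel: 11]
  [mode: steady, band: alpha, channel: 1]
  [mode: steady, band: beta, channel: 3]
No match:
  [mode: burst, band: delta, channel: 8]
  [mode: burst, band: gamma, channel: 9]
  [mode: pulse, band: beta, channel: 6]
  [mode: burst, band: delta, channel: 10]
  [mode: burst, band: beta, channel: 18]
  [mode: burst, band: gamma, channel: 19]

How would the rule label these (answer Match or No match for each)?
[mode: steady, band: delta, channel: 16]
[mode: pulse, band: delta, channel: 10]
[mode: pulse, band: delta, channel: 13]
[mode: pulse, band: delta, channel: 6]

Match, No match, No match, No match

All 'Match' examples share one property — mode is steady — and every 'No match' example lacks it.
[mode: steady, band: delta, channel: 16]: mode is steady, meets the rule → Match.
[mode: pulse, band: delta, channel: 10]: mode is pulse, lacks this property → No match.
[mode: pulse, band: delta, channel: 13]: mode is pulse, lacks this property → No match.
[mode: pulse, band: delta, channel: 6]: mode is pulse, lacks this property → No match.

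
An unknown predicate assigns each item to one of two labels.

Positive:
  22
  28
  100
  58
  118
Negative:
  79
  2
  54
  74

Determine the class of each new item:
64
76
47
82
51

Positive, Positive, Negative, Positive, Negative

The rule appears to be: ≡ 4 (mod 6).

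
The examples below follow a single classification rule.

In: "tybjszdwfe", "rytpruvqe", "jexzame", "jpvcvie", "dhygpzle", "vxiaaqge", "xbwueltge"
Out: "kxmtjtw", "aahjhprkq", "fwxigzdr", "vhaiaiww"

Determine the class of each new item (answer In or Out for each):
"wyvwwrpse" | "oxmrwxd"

In, Out

The simplest hypothesis consistent with all the labels is: contains 'e'.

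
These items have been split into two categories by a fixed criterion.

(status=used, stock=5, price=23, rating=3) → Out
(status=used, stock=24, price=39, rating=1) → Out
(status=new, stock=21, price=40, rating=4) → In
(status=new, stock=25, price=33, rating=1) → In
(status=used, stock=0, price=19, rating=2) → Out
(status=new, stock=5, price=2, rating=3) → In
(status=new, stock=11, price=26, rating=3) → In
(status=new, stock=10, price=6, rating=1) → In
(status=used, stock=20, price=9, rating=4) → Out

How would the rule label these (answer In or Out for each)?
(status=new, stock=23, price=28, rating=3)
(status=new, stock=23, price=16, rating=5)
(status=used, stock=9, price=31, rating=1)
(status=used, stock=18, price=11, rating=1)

In, In, Out, Out

The rule appears to be: status is new.
(status=new, stock=23, price=28, rating=3): In (status is new). (status=new, stock=23, price=16, rating=5): In (status is new). (status=used, stock=9, price=31, rating=1): Out (status is used). (status=used, stock=18, price=11, rating=1): Out (status is used).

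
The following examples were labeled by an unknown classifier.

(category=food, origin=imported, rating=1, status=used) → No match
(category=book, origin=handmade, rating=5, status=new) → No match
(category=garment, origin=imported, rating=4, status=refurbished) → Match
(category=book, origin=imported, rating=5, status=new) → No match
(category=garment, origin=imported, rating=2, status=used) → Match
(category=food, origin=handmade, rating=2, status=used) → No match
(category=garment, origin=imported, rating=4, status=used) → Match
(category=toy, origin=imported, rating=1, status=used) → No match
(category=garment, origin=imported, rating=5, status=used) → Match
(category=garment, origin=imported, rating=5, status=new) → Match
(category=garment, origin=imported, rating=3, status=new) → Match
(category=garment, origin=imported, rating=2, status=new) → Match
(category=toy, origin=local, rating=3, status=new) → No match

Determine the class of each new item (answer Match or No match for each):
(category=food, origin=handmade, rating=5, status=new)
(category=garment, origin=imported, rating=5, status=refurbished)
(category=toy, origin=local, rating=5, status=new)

The simplest hypothesis consistent with all the labels is: category is garment.
No match: (category=food, origin=handmade, rating=5, status=new), since category is food. Match: (category=garment, origin=imported, rating=5, status=refurbished), since category is garment. No match: (category=toy, origin=local, rating=5, status=new), since category is toy.

No match, Match, No match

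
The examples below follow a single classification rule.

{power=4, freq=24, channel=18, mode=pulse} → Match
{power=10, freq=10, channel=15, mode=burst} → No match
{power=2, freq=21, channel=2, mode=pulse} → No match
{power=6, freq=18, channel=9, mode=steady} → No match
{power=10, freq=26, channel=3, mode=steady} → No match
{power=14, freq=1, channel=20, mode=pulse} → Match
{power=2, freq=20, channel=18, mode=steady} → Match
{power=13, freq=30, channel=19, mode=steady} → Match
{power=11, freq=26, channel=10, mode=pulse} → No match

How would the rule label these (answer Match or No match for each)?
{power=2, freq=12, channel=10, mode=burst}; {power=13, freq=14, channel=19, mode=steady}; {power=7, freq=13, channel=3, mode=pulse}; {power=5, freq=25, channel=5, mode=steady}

No match, Match, No match, No match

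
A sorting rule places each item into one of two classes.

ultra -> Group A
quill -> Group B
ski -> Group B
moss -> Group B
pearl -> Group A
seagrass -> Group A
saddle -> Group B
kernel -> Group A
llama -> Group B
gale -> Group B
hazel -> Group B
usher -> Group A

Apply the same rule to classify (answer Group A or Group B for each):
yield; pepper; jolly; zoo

Group B, Group A, Group B, Group B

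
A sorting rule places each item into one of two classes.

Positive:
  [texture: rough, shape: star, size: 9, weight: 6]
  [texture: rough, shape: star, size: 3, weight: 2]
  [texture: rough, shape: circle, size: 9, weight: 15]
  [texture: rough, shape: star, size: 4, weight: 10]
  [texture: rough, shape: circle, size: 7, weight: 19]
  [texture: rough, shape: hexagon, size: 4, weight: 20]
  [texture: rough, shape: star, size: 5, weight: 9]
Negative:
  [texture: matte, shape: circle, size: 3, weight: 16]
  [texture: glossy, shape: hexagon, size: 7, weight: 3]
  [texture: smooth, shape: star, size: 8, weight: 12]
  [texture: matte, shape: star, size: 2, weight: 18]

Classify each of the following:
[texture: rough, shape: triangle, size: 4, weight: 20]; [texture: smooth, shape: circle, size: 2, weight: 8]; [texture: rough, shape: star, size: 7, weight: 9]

Positive, Negative, Positive

The distinguishing property — texture is rough — holds for all the 'Positive' cases and none of the 'Negative' cases.
[texture: rough, shape: triangle, size: 4, weight: 20]: texture is rough — qualifies, so Positive.
[texture: smooth, shape: circle, size: 2, weight: 8]: texture is smooth — doesn't match, so Negative.
[texture: rough, shape: star, size: 7, weight: 9]: texture is rough — qualifies, so Positive.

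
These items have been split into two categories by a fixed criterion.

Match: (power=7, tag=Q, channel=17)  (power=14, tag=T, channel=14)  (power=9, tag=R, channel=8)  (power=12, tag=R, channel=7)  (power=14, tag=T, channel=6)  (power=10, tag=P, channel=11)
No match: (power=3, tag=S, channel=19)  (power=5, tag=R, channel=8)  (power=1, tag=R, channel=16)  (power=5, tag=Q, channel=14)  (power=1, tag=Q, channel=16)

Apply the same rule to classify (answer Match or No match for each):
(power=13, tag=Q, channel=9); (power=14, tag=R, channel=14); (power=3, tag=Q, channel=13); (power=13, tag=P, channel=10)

A rule that fits every label: power ≥ 7 — true of each 'Match' example, false of each 'No match' one.
(power=13, tag=Q, channel=9): power = 13, matches → Match.
(power=14, tag=R, channel=14): power = 14, matches → Match.
(power=3, tag=Q, channel=13): power = 3, does not pass → No match.
(power=13, tag=P, channel=10): power = 13, matches → Match.

Match, Match, No match, Match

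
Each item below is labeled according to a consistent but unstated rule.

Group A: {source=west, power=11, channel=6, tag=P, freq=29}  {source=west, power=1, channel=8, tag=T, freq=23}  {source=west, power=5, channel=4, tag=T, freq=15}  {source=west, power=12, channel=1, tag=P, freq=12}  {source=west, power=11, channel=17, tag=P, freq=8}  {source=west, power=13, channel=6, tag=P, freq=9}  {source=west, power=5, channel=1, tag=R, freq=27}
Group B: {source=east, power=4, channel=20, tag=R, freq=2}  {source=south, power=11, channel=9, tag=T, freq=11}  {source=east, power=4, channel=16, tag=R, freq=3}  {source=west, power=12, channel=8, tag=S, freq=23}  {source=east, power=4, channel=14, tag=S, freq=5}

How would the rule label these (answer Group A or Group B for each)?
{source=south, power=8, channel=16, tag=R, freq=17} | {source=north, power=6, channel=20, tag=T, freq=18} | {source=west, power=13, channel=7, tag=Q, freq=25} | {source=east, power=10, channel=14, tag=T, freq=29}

The pattern is that an item is 'Group A' exactly when: source is west AND tag is not S.
{source=south, power=8, channel=16, tag=R, freq=17} → source is south, tag is R → Group B.
{source=north, power=6, channel=20, tag=T, freq=18} → source is north, tag is T → Group B.
{source=west, power=13, channel=7, tag=Q, freq=25} → source is west, tag is Q → Group A.
{source=east, power=10, channel=14, tag=T, freq=29} → source is east, tag is T → Group B.

Group B, Group B, Group A, Group B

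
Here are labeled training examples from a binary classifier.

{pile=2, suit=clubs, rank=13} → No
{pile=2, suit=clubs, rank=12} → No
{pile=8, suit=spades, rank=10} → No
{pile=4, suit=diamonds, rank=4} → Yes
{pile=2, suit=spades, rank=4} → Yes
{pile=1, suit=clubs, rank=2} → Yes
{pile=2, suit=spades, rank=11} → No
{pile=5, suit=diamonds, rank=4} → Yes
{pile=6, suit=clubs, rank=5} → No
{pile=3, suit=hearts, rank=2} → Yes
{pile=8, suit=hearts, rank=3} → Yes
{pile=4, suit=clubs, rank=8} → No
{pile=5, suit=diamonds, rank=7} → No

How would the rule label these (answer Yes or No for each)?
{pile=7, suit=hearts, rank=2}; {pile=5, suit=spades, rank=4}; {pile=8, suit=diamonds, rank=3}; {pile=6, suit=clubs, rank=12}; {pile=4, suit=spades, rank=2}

Yes, Yes, Yes, No, Yes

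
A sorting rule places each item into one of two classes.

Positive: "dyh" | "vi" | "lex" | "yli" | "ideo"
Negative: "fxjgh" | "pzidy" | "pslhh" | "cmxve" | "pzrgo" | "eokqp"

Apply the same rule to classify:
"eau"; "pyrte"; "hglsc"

One predicate separates the groups cleanly: length ≤ 4.

Positive, Negative, Negative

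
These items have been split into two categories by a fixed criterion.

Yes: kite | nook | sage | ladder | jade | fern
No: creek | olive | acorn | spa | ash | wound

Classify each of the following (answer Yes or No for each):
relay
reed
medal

No, Yes, No

Rule: even length. This holds for each 'Yes' example and fails for each 'No' one.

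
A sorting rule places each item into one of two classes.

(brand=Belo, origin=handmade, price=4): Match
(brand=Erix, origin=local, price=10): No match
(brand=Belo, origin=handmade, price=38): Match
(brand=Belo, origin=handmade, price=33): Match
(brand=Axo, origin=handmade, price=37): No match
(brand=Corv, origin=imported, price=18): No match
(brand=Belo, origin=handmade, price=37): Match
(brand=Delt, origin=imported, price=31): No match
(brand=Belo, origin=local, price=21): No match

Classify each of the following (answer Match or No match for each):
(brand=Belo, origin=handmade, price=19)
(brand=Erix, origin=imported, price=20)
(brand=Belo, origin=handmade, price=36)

One predicate separates the groups cleanly: origin is handmade AND brand is Belo.
(brand=Belo, origin=handmade, price=19): Match (origin is handmade, brand is Belo). (brand=Erix, origin=imported, price=20): No match (origin is imported, brand is Erix). (brand=Belo, origin=handmade, price=36): Match (origin is handmade, brand is Belo).

Match, No match, Match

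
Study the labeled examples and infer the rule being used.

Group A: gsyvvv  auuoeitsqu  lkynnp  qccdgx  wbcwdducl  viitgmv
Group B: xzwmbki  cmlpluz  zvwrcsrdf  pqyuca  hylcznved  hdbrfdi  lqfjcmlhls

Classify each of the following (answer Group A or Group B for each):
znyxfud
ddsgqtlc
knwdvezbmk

Group B, Group A, Group B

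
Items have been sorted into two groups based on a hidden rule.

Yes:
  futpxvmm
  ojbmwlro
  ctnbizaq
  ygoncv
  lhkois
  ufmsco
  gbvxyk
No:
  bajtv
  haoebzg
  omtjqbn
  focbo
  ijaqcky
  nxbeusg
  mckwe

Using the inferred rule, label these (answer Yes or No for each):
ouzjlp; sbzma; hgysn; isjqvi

Comparing the two groups points to one rule — even length.
ouzjlp: length 6 — fits, so Yes.
sbzma: length 5 — fails this test, so No.
hgysn: length 5 — fails this test, so No.
isjqvi: length 6 — fits, so Yes.

Yes, No, No, Yes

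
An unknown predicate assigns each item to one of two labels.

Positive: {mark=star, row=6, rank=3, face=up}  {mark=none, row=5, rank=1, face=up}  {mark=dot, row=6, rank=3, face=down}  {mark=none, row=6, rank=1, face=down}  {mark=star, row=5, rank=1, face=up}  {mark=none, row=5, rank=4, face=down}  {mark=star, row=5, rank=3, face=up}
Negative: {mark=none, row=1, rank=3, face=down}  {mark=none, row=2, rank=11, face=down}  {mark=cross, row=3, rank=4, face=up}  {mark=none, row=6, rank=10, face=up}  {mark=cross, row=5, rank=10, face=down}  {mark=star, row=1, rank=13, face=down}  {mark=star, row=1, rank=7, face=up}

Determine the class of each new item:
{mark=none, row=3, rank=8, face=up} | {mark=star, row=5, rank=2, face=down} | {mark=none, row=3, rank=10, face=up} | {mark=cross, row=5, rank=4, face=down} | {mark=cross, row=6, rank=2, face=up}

The common property of the 'Positive' items is: row ≥ 5 AND rank ≤ 4. No 'Negative' item has it.
{mark=none, row=3, rank=8, face=up} → row = 3, rank = 8 → Negative. {mark=star, row=5, rank=2, face=down} → row = 5, rank = 2 → Positive. {mark=none, row=3, rank=10, face=up} → row = 3, rank = 10 → Negative. {mark=cross, row=5, rank=4, face=down} → row = 5, rank = 4 → Positive. {mark=cross, row=6, rank=2, face=up} → row = 6, rank = 2 → Positive.

Negative, Positive, Negative, Positive, Positive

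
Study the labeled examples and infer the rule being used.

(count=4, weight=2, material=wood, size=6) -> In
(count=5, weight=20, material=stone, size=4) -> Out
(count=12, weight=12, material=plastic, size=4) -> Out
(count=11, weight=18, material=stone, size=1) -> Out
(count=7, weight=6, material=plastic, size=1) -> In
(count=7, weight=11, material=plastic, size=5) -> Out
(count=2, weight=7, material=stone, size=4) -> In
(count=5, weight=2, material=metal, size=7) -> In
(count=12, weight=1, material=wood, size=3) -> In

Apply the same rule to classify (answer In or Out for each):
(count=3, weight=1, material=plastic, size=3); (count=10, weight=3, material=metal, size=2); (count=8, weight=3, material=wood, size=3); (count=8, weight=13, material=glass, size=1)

The distinguishing property — weight ≤ 7 — holds for all the 'In' cases and none of the 'Out' cases.
(count=3, weight=1, material=plastic, size=3): weight = 1 — satisfies this, so In. (count=10, weight=3, material=metal, size=2): weight = 3 — satisfies this, so In. (count=8, weight=3, material=wood, size=3): weight = 3 — satisfies this, so In. (count=8, weight=13, material=glass, size=1): weight = 13 — doesn't qualify, so Out.

In, In, In, Out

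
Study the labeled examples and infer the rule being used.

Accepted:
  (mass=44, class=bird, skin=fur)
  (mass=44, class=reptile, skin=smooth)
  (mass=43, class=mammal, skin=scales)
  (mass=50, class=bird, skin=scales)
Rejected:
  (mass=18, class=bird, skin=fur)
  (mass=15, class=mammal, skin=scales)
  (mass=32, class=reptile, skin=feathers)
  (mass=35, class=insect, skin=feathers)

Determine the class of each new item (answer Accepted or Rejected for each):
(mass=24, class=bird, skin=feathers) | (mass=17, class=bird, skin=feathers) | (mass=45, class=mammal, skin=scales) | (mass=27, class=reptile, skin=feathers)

Every 'Accepted' example satisfies: mass ≥ 43. None of the 'Rejected' examples do.
(mass=24, class=bird, skin=feathers) — mass = 24, hence Rejected. (mass=17, class=bird, skin=feathers) — mass = 17, hence Rejected. (mass=45, class=mammal, skin=scales) — mass = 45, hence Accepted. (mass=27, class=reptile, skin=feathers) — mass = 27, hence Rejected.

Rejected, Rejected, Accepted, Rejected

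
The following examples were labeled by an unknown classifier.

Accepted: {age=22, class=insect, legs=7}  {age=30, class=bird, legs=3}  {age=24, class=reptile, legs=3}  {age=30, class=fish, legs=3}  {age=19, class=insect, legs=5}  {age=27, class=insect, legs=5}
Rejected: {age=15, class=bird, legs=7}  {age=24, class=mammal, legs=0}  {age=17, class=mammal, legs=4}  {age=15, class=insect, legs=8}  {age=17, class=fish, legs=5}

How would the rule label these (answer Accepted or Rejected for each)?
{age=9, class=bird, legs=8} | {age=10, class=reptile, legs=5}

Rule: age ≥ 19 AND legs ≥ 3. This holds for each 'Accepted' example and fails for each 'Rejected' one.
{age=9, class=bird, legs=8} — age = 9, legs = 8, hence Rejected. {age=10, class=reptile, legs=5} — age = 10, legs = 5, hence Rejected.

Rejected, Rejected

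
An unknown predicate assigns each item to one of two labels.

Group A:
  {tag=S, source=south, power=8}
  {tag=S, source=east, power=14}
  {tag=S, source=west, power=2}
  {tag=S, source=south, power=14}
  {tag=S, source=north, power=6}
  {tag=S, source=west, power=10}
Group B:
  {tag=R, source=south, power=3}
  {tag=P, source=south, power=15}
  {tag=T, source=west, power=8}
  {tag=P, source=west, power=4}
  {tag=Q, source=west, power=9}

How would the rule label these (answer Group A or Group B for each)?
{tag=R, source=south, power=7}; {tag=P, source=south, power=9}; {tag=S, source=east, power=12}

Group B, Group B, Group A

'Group A' ⟺ tag is S.
{tag=R, source=south, power=7} — tag is R, hence Group B. {tag=P, source=south, power=9} — tag is P, hence Group B. {tag=S, source=east, power=12} — tag is S, hence Group A.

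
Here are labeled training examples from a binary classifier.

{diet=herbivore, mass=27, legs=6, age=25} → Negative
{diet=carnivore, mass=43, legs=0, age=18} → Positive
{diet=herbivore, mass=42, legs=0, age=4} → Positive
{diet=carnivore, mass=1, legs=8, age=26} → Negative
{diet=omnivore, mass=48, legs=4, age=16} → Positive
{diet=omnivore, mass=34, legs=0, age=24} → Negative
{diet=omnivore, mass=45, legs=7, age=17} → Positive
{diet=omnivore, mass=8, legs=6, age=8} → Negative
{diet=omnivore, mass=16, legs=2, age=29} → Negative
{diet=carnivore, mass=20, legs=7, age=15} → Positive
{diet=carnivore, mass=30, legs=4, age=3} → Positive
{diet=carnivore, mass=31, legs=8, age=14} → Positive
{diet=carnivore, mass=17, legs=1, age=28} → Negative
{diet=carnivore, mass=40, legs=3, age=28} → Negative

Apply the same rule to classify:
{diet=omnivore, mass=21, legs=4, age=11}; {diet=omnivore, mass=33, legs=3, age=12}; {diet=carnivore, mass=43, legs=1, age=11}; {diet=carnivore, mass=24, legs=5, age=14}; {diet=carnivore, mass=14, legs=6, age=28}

Positive, Positive, Positive, Positive, Negative

The distinguishing property — mass ≥ 16 AND age ≤ 18 — holds for all the 'Positive' cases and none of the 'Negative' cases.
{diet=omnivore, mass=21, legs=4, age=11} → mass = 21, age = 11 → Positive.
{diet=omnivore, mass=33, legs=3, age=12} → mass = 33, age = 12 → Positive.
{diet=carnivore, mass=43, legs=1, age=11} → mass = 43, age = 11 → Positive.
{diet=carnivore, mass=24, legs=5, age=14} → mass = 24, age = 14 → Positive.
{diet=carnivore, mass=14, legs=6, age=28} → mass = 14, age = 28 → Negative.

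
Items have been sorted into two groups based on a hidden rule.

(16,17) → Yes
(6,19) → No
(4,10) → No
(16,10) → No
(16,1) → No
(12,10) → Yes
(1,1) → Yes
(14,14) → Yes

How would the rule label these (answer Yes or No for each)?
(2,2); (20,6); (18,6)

Yes, No, No

Rule: |first − second| ≤ 2. This holds for each 'Yes' example and fails for each 'No' one.
(2,2) → |2−2| = 0 → Yes.
(20,6) → |20−6| = 14 → No.
(18,6) → |18−6| = 12 → No.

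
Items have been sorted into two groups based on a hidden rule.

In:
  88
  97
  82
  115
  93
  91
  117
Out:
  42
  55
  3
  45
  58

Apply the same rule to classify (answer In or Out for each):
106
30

In, Out

The classifier is using: at least 82.
106: 106 ≥ 82 — fits, so In.
30: 30 < 82 — does not satisfy this, so Out.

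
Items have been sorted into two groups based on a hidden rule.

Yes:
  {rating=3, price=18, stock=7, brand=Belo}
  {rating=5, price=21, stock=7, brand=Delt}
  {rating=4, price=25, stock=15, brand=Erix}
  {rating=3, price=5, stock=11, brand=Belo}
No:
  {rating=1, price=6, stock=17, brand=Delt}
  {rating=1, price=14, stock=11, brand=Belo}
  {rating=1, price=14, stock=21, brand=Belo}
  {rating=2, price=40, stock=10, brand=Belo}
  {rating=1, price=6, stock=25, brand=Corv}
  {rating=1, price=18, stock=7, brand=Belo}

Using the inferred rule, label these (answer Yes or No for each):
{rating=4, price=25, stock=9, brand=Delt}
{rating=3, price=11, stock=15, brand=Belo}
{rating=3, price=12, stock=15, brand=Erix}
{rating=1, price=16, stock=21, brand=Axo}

The distinguishing property — rating ≥ 3 — holds for all the 'Yes' cases and none of the 'No' cases.
{rating=4, price=25, stock=9, brand=Delt} → rating = 4 → Yes.
{rating=3, price=11, stock=15, brand=Belo} → rating = 3 → Yes.
{rating=3, price=12, stock=15, brand=Erix} → rating = 3 → Yes.
{rating=1, price=16, stock=21, brand=Axo} → rating = 1 → No.

Yes, Yes, Yes, No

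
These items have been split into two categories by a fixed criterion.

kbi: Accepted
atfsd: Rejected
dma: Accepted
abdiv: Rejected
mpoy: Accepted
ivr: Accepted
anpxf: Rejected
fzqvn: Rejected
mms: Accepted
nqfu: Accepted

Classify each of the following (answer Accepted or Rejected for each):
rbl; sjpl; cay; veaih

Accepted, Accepted, Accepted, Rejected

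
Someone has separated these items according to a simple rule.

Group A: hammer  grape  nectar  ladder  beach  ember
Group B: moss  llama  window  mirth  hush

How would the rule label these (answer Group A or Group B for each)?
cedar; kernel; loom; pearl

Group A, Group A, Group B, Group A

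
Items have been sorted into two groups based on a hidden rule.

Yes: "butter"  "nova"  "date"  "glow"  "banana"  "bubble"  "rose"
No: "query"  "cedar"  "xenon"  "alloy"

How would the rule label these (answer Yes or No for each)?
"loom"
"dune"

Every 'Yes' example satisfies: even length. None of the 'No' examples do.

Yes, Yes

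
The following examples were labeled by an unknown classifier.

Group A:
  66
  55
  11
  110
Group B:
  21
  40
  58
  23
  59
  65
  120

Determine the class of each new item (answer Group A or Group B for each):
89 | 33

Group B, Group A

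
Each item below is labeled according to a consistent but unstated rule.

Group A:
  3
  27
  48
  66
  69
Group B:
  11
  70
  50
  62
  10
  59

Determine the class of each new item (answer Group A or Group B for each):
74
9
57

Group B, Group A, Group A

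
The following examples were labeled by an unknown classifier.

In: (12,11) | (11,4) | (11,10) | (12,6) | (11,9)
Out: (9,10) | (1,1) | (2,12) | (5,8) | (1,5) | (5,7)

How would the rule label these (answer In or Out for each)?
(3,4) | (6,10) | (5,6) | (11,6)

A rule that fits every label: first > second — true of each 'In' example, false of each 'Out' one.
(3,4): 3 < 4 — fails this test, so Out.
(6,10): 6 < 10 — fails this test, so Out.
(5,6): 5 < 6 — fails this test, so Out.
(11,6): 11 > 6 — fits, so In.

Out, Out, Out, In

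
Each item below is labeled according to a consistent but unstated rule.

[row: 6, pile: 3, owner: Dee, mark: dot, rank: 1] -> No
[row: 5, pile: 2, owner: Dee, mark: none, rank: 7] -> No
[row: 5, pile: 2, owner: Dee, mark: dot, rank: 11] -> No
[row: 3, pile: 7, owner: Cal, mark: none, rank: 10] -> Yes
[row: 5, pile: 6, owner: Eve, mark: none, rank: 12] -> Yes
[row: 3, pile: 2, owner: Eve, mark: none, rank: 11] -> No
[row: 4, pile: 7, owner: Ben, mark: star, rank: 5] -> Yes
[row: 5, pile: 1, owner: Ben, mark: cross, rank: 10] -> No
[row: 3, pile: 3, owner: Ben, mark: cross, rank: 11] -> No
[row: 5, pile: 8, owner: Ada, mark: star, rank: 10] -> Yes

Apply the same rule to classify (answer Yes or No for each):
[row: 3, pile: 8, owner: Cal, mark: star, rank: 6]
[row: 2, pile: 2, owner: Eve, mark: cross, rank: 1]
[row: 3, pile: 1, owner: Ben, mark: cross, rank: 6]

Yes, No, No

The simplest hypothesis consistent with all the labels is: pile ≥ 6.
[row: 3, pile: 8, owner: Cal, mark: star, rank: 6] — pile = 8, hence Yes.
[row: 2, pile: 2, owner: Eve, mark: cross, rank: 1] — pile = 2, hence No.
[row: 3, pile: 1, owner: Ben, mark: cross, rank: 6] — pile = 1, hence No.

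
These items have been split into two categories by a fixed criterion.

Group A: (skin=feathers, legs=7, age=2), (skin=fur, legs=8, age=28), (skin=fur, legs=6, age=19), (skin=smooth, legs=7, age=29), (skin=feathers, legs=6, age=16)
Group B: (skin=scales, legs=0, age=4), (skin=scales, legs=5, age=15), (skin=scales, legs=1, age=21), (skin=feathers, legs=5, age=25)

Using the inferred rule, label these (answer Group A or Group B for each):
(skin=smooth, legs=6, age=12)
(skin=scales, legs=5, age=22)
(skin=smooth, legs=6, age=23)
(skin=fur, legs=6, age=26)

Group A, Group B, Group A, Group A

The common property of the 'Group A' items is: legs ≥ 6. No 'Group B' item has it.
Group A: (skin=smooth, legs=6, age=12), since legs = 6.
Group B: (skin=scales, legs=5, age=22), since legs = 5.
Group A: (skin=smooth, legs=6, age=23), since legs = 6.
Group A: (skin=fur, legs=6, age=26), since legs = 6.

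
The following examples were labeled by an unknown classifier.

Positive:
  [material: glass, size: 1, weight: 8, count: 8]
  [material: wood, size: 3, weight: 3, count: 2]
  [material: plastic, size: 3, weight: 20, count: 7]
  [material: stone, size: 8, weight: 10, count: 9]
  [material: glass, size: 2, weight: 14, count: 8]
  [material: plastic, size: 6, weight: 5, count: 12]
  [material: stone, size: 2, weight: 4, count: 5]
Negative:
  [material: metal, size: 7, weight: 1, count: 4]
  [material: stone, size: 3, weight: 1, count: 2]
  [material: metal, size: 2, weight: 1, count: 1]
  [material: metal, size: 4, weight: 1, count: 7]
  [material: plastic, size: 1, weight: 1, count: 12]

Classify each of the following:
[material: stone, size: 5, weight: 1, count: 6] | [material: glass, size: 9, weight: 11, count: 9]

A rule that fits every label: weight ≥ 3 — true of each 'Positive' example, false of each 'Negative' one.
Negative: [material: stone, size: 5, weight: 1, count: 6], since weight = 1.
Positive: [material: glass, size: 9, weight: 11, count: 9], since weight = 11.

Negative, Positive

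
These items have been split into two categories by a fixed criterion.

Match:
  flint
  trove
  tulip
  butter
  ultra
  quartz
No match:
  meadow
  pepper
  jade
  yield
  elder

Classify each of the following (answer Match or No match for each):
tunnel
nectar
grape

Match, Match, No match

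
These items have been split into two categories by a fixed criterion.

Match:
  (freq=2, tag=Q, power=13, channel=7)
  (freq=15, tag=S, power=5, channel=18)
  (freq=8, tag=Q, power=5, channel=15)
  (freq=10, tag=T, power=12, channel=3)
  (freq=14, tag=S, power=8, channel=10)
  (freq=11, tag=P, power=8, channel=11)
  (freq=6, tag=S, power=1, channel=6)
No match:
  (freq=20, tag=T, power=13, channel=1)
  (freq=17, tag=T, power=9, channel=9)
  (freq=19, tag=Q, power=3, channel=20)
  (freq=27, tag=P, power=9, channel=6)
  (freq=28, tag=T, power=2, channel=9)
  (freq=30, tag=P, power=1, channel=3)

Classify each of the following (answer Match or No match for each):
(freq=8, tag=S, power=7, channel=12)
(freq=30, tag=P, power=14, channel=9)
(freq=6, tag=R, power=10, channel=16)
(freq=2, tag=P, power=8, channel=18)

Match, No match, Match, Match

The common property of the 'Match' items is: freq ≤ 15. No 'No match' item has it.
(freq=8, tag=S, power=7, channel=12) — freq = 8, hence Match. (freq=30, tag=P, power=14, channel=9) — freq = 30, hence No match. (freq=6, tag=R, power=10, channel=16) — freq = 6, hence Match. (freq=2, tag=P, power=8, channel=18) — freq = 2, hence Match.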